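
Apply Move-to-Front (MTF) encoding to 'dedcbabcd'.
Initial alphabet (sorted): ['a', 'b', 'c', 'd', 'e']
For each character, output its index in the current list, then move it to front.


MTF encoding:
'd': index 3 in ['a', 'b', 'c', 'd', 'e'] -> ['d', 'a', 'b', 'c', 'e']
'e': index 4 in ['d', 'a', 'b', 'c', 'e'] -> ['e', 'd', 'a', 'b', 'c']
'd': index 1 in ['e', 'd', 'a', 'b', 'c'] -> ['d', 'e', 'a', 'b', 'c']
'c': index 4 in ['d', 'e', 'a', 'b', 'c'] -> ['c', 'd', 'e', 'a', 'b']
'b': index 4 in ['c', 'd', 'e', 'a', 'b'] -> ['b', 'c', 'd', 'e', 'a']
'a': index 4 in ['b', 'c', 'd', 'e', 'a'] -> ['a', 'b', 'c', 'd', 'e']
'b': index 1 in ['a', 'b', 'c', 'd', 'e'] -> ['b', 'a', 'c', 'd', 'e']
'c': index 2 in ['b', 'a', 'c', 'd', 'e'] -> ['c', 'b', 'a', 'd', 'e']
'd': index 3 in ['c', 'b', 'a', 'd', 'e'] -> ['d', 'c', 'b', 'a', 'e']


Output: [3, 4, 1, 4, 4, 4, 1, 2, 3]


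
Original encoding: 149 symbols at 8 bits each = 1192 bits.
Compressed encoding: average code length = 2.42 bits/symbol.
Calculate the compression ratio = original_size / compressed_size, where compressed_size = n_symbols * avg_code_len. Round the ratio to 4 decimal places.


original_size = n_symbols * orig_bits = 149 * 8 = 1192 bits
compressed_size = n_symbols * avg_code_len = 149 * 2.42 = 360.58 bits
ratio = original_size / compressed_size = 1192 / 360.58 = 3.3058

Compression ratio = 3.3058


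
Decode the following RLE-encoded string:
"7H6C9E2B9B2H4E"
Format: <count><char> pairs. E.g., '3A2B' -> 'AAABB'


Expanding each <count><char> pair:
  7H -> 'HHHHHHH'
  6C -> 'CCCCCC'
  9E -> 'EEEEEEEEE'
  2B -> 'BB'
  9B -> 'BBBBBBBBB'
  2H -> 'HH'
  4E -> 'EEEE'

Decoded = HHHHHHHCCCCCCEEEEEEEEEBBBBBBBBBBBHHEEEE


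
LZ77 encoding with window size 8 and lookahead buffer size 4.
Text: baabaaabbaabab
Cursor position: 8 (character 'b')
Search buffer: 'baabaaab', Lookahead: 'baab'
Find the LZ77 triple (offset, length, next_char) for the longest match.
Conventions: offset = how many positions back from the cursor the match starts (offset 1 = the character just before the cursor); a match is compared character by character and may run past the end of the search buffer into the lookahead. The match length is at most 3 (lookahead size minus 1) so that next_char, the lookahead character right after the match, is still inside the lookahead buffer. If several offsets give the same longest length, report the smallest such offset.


Try each offset into the search buffer:
  offset=1 (pos 7, char 'b'): match length 1
  offset=2 (pos 6, char 'a'): match length 0
  offset=3 (pos 5, char 'a'): match length 0
  offset=4 (pos 4, char 'a'): match length 0
  offset=5 (pos 3, char 'b'): match length 3
  offset=6 (pos 2, char 'a'): match length 0
  offset=7 (pos 1, char 'a'): match length 0
  offset=8 (pos 0, char 'b'): match length 3
Longest match has length 3, found at offsets 5, 8; take the smallest, offset 5.
next_char = character at position 8 + 3 = 11 -> 'b'

Best match: offset=5, length=3 (matching 'baa' starting at position 3)
LZ77 triple: (5, 3, 'b')


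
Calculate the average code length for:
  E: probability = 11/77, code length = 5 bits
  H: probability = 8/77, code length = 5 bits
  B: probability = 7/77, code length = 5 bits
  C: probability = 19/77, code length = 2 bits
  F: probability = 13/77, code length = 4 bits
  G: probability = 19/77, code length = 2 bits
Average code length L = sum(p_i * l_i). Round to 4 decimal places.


Weighted contributions p_i * l_i:
  E: (11/77) * 5 = 55/77
  H: (8/77) * 5 = 40/77
  B: (7/77) * 5 = 35/77
  C: (19/77) * 2 = 38/77
  F: (13/77) * 4 = 52/77
  G: (19/77) * 2 = 38/77
Sum = (55 + 40 + 35 + 38 + 52 + 38)/77 = 258/77

L = 258/77 = 3.3506 bits/symbol


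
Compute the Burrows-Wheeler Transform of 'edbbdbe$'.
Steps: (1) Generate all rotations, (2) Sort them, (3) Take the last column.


Rotations (sorted):
  0: $edbbdbe -> last char: e
  1: bbdbe$ed -> last char: d
  2: bdbe$edb -> last char: b
  3: be$edbbd -> last char: d
  4: dbbdbe$e -> last char: e
  5: dbe$edbb -> last char: b
  6: e$edbbdb -> last char: b
  7: edbbdbe$ -> last char: $


BWT = edbdebb$


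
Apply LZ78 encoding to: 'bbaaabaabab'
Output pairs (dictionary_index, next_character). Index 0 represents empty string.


LZ78 encoding steps:
Dictionary: {0: ''}
Step 1: w='' (idx 0), next='b' -> output (0, 'b'), add 'b' as idx 1
Step 2: w='b' (idx 1), next='a' -> output (1, 'a'), add 'ba' as idx 2
Step 3: w='' (idx 0), next='a' -> output (0, 'a'), add 'a' as idx 3
Step 4: w='a' (idx 3), next='b' -> output (3, 'b'), add 'ab' as idx 4
Step 5: w='a' (idx 3), next='a' -> output (3, 'a'), add 'aa' as idx 5
Step 6: w='ba' (idx 2), next='b' -> output (2, 'b'), add 'bab' as idx 6


Encoded: [(0, 'b'), (1, 'a'), (0, 'a'), (3, 'b'), (3, 'a'), (2, 'b')]


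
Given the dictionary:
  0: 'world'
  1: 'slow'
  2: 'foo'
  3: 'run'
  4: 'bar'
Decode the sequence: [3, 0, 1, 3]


Look up each index in the dictionary:
  3 -> 'run'
  0 -> 'world'
  1 -> 'slow'
  3 -> 'run'

Decoded: "run world slow run"


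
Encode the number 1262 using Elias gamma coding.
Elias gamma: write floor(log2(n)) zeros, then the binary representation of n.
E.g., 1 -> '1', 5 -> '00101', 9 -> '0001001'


num_bits = floor(log2(1262)) + 1 = 11
leading_zeros = num_bits - 1 = 10
binary(1262) = 10011101110

Elias gamma(1262) = '0000000000' + '10011101110' = 000000000010011101110 (21 bits)


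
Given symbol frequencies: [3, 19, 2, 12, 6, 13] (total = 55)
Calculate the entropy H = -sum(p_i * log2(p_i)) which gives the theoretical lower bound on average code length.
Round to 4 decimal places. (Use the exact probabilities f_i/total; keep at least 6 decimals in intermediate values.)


Per-symbol terms -p_i * log2(p_i) with p_i = f_i/55:
  p = 3/55 = 0.054545: log2(p) = -4.196397, -p*log2(p) = 0.228894
  p = 19/55 = 0.345455: log2(p) = -1.533432, -p*log2(p) = 0.529731
  p = 2/55 = 0.036364: log2(p) = -4.781360, -p*log2(p) = 0.173868
  p = 12/55 = 0.218182: log2(p) = -2.196397, -p*log2(p) = 0.479214
  p = 6/55 = 0.109091: log2(p) = -3.196397, -p*log2(p) = 0.348698
  p = 13/55 = 0.236364: log2(p) = -2.080920, -p*log2(p) = 0.491854
H = 0.228894 + 0.529731 + 0.173868 + 0.479214 + 0.348698 + 0.491854 = 2.252259

H = 2.2523 bits/symbol


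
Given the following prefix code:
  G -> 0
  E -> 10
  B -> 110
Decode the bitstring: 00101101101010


Decoding step by step:
Bits 0 -> G
Bits 0 -> G
Bits 10 -> E
Bits 110 -> B
Bits 110 -> B
Bits 10 -> E
Bits 10 -> E


Decoded message: GGEBBEE


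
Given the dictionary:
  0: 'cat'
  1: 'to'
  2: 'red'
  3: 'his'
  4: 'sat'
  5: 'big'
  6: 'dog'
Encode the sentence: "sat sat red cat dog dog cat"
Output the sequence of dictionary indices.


Look up each word in the dictionary:
  'sat' -> 4
  'sat' -> 4
  'red' -> 2
  'cat' -> 0
  'dog' -> 6
  'dog' -> 6
  'cat' -> 0

Encoded: [4, 4, 2, 0, 6, 6, 0]


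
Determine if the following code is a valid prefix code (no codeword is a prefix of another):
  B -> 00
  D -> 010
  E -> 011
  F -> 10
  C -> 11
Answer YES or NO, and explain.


Checking each pair (does one codeword prefix another?):
  B='00' vs D='010': no prefix
  B='00' vs E='011': no prefix
  B='00' vs F='10': no prefix
  B='00' vs C='11': no prefix
  D='010' vs B='00': no prefix
  D='010' vs E='011': no prefix
  D='010' vs F='10': no prefix
  D='010' vs C='11': no prefix
  E='011' vs B='00': no prefix
  E='011' vs D='010': no prefix
  E='011' vs F='10': no prefix
  E='011' vs C='11': no prefix
  F='10' vs B='00': no prefix
  F='10' vs D='010': no prefix
  F='10' vs E='011': no prefix
  F='10' vs C='11': no prefix
  C='11' vs B='00': no prefix
  C='11' vs D='010': no prefix
  C='11' vs E='011': no prefix
  C='11' vs F='10': no prefix
No violation found over all pairs.

YES -- this is a valid prefix code. No codeword is a prefix of any other codeword.


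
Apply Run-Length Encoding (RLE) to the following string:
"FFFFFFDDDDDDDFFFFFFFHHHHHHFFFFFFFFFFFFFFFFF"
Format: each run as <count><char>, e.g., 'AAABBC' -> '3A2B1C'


Scanning runs left to right:
  i=0: run of 'F' x 6 -> '6F'
  i=6: run of 'D' x 7 -> '7D'
  i=13: run of 'F' x 7 -> '7F'
  i=20: run of 'H' x 6 -> '6H'
  i=26: run of 'F' x 17 -> '17F'

RLE = 6F7D7F6H17F


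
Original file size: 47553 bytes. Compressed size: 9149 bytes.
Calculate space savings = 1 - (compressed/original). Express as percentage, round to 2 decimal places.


ratio = compressed/original = 9149/47553 = 0.192396
savings = 1 - ratio = 1 - 0.192396 = 0.807604
as a percentage: 0.807604 * 100 = 80.76%

Space savings = 1 - 9149/47553 = 80.76%


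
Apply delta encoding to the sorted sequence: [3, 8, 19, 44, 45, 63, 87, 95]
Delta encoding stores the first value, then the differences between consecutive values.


First value: 3
Deltas:
  8 - 3 = 5
  19 - 8 = 11
  44 - 19 = 25
  45 - 44 = 1
  63 - 45 = 18
  87 - 63 = 24
  95 - 87 = 8


Delta encoded: [3, 5, 11, 25, 1, 18, 24, 8]


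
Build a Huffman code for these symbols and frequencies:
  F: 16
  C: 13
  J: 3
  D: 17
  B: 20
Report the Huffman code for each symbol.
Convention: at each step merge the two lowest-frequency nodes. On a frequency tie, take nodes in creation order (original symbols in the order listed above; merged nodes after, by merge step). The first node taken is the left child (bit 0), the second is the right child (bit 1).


Huffman tree construction:
Step 1: Merge J(3) + C(13) = 16
Step 2: Merge F(16) + (J+C)(16) = 32
Step 3: Merge D(17) + B(20) = 37
Step 4: Merge (F+(J+C))(32) + (D+B)(37) = 69
Read each symbol's code off the tree from the root (left child = 0, right child = 1).

Codes:
  F: 00 (length 2)
  C: 011 (length 3)
  J: 010 (length 3)
  D: 10 (length 2)
  B: 11 (length 2)
Average code length: 154/69 = 2.2319 bits/symbol


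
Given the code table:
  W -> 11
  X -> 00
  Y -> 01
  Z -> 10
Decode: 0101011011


Decoding:
01 -> Y
01 -> Y
01 -> Y
10 -> Z
11 -> W


Result: YYYZW


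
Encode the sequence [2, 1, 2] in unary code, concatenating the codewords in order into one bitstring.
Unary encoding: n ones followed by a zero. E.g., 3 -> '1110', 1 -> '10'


Encode each number as n ones followed by a terminating 0:
  2 -> 110 (3 bits)
  1 -> 10 (2 bits)
  2 -> 110 (3 bits)
Total length = 3 + 2 + 3 = 8 bits.

Unary([2, 1, 2]) = 11010110 (8 bits)


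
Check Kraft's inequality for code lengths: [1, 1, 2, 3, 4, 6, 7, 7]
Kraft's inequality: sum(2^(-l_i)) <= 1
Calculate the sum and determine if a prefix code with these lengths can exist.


Sum = 2^(-1) + 2^(-1) + 2^(-2) + 2^(-3) + 2^(-4) + 2^(-6) + 2^(-7) + 2^(-7)
    = 0.5 + 0.5 + 0.25 + 0.125 + 0.0625 + 0.015625 + 0.0078125 + 0.0078125
    = 188/128 = 1.46875
Since 1.46875 > 1, Kraft's inequality is NOT satisfied.
A prefix code with these lengths CANNOT exist.

Kraft sum = 1.46875. Not satisfied.


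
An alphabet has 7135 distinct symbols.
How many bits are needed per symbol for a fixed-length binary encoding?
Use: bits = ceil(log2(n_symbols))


log2(7135) = 12.8007
Bracket: 2^12 = 4096 < 7135 <= 2^13 = 8192
So ceil(log2(7135)) = 13

bits = ceil(log2(7135)) = ceil(12.8007) = 13 bits


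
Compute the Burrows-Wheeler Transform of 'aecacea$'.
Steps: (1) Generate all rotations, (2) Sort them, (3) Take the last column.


Rotations (sorted):
  0: $aecacea -> last char: a
  1: a$aecace -> last char: e
  2: acea$aec -> last char: c
  3: aecacea$ -> last char: $
  4: cacea$ae -> last char: e
  5: cea$aeca -> last char: a
  6: ea$aecac -> last char: c
  7: ecacea$a -> last char: a


BWT = aec$eaca


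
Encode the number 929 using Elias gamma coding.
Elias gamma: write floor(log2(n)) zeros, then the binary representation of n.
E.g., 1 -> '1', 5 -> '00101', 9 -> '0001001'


num_bits = floor(log2(929)) + 1 = 10
leading_zeros = num_bits - 1 = 9
binary(929) = 1110100001

Elias gamma(929) = '000000000' + '1110100001' = 0000000001110100001 (19 bits)


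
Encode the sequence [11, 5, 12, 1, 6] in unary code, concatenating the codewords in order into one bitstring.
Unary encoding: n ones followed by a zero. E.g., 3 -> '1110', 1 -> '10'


Encode each number as n ones followed by a terminating 0:
  11 -> 111111111110 (12 bits)
  5 -> 111110 (6 bits)
  12 -> 1111111111110 (13 bits)
  1 -> 10 (2 bits)
  6 -> 1111110 (7 bits)
Total length = 12 + 6 + 13 + 2 + 7 = 40 bits.

Unary([11, 5, 12, 1, 6]) = 1111111111101111101111111111110101111110 (40 bits)


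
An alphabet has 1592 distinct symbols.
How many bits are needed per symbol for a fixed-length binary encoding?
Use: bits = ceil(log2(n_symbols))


log2(1592) = 10.6366
Bracket: 2^10 = 1024 < 1592 <= 2^11 = 2048
So ceil(log2(1592)) = 11

bits = ceil(log2(1592)) = ceil(10.6366) = 11 bits


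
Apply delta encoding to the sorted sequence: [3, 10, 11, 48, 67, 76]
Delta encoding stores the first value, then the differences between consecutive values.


First value: 3
Deltas:
  10 - 3 = 7
  11 - 10 = 1
  48 - 11 = 37
  67 - 48 = 19
  76 - 67 = 9


Delta encoded: [3, 7, 1, 37, 19, 9]


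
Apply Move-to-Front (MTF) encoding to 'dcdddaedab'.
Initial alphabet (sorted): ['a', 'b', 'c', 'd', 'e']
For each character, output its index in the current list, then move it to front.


MTF encoding:
'd': index 3 in ['a', 'b', 'c', 'd', 'e'] -> ['d', 'a', 'b', 'c', 'e']
'c': index 3 in ['d', 'a', 'b', 'c', 'e'] -> ['c', 'd', 'a', 'b', 'e']
'd': index 1 in ['c', 'd', 'a', 'b', 'e'] -> ['d', 'c', 'a', 'b', 'e']
'd': index 0 in ['d', 'c', 'a', 'b', 'e'] -> ['d', 'c', 'a', 'b', 'e']
'd': index 0 in ['d', 'c', 'a', 'b', 'e'] -> ['d', 'c', 'a', 'b', 'e']
'a': index 2 in ['d', 'c', 'a', 'b', 'e'] -> ['a', 'd', 'c', 'b', 'e']
'e': index 4 in ['a', 'd', 'c', 'b', 'e'] -> ['e', 'a', 'd', 'c', 'b']
'd': index 2 in ['e', 'a', 'd', 'c', 'b'] -> ['d', 'e', 'a', 'c', 'b']
'a': index 2 in ['d', 'e', 'a', 'c', 'b'] -> ['a', 'd', 'e', 'c', 'b']
'b': index 4 in ['a', 'd', 'e', 'c', 'b'] -> ['b', 'a', 'd', 'e', 'c']


Output: [3, 3, 1, 0, 0, 2, 4, 2, 2, 4]


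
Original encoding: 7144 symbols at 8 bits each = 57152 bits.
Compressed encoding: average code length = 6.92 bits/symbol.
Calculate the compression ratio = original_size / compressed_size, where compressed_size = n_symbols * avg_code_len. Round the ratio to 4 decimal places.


original_size = n_symbols * orig_bits = 7144 * 8 = 57152 bits
compressed_size = n_symbols * avg_code_len = 7144 * 6.92 = 49436.48 bits
ratio = original_size / compressed_size = 57152 / 49436.48 = 1.1561

Compression ratio = 1.1561


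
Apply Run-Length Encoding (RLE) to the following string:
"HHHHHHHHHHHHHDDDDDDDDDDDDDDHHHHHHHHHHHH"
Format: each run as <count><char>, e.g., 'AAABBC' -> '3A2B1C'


Scanning runs left to right:
  i=0: run of 'H' x 13 -> '13H'
  i=13: run of 'D' x 14 -> '14D'
  i=27: run of 'H' x 12 -> '12H'

RLE = 13H14D12H


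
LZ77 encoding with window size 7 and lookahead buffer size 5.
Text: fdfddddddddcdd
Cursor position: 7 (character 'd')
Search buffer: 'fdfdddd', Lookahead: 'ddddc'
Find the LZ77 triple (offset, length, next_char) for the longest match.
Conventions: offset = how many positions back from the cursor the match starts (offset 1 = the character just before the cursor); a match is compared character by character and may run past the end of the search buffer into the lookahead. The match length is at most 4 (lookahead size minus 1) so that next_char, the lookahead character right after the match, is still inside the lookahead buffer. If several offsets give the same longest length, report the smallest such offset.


Try each offset into the search buffer:
  offset=1 (pos 6, char 'd'): match length 4
  offset=2 (pos 5, char 'd'): match length 4
  offset=3 (pos 4, char 'd'): match length 4
  offset=4 (pos 3, char 'd'): match length 4
  offset=5 (pos 2, char 'f'): match length 0
  offset=6 (pos 1, char 'd'): match length 1
  offset=7 (pos 0, char 'f'): match length 0
Longest match has length 4, found at offsets 1, 2, 3, 4; take the smallest, offset 1.
next_char = character at position 7 + 4 = 11 -> 'c'

Best match: offset=1, length=4 (matching 'dddd' starting at position 6)
LZ77 triple: (1, 4, 'c')


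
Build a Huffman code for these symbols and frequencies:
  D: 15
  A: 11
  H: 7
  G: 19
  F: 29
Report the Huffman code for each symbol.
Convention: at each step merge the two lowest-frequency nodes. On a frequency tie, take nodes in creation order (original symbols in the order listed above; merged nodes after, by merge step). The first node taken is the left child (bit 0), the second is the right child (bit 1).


Huffman tree construction:
Step 1: Merge H(7) + A(11) = 18
Step 2: Merge D(15) + (H+A)(18) = 33
Step 3: Merge G(19) + F(29) = 48
Step 4: Merge (D+(H+A))(33) + (G+F)(48) = 81
Read each symbol's code off the tree from the root (left child = 0, right child = 1).

Codes:
  D: 00 (length 2)
  A: 011 (length 3)
  H: 010 (length 3)
  G: 10 (length 2)
  F: 11 (length 2)
Average code length: 180/81 = 2.2222 bits/symbol


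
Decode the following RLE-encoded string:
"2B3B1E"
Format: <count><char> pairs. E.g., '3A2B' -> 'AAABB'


Expanding each <count><char> pair:
  2B -> 'BB'
  3B -> 'BBB'
  1E -> 'E'

Decoded = BBBBBE


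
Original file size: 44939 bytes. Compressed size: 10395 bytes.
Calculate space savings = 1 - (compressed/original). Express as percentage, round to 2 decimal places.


ratio = compressed/original = 10395/44939 = 0.231314
savings = 1 - ratio = 1 - 0.231314 = 0.768686
as a percentage: 0.768686 * 100 = 76.87%

Space savings = 1 - 10395/44939 = 76.87%


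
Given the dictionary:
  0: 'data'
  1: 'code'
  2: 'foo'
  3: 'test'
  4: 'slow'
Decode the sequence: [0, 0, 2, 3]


Look up each index in the dictionary:
  0 -> 'data'
  0 -> 'data'
  2 -> 'foo'
  3 -> 'test'

Decoded: "data data foo test"


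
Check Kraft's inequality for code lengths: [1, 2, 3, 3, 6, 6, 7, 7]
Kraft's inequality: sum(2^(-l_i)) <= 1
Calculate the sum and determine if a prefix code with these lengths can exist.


Sum = 2^(-1) + 2^(-2) + 2^(-3) + 2^(-3) + 2^(-6) + 2^(-6) + 2^(-7) + 2^(-7)
    = 0.5 + 0.25 + 0.125 + 0.125 + 0.015625 + 0.015625 + 0.0078125 + 0.0078125
    = 134/128 = 1.046875
Since 1.046875 > 1, Kraft's inequality is NOT satisfied.
A prefix code with these lengths CANNOT exist.

Kraft sum = 1.046875. Not satisfied.


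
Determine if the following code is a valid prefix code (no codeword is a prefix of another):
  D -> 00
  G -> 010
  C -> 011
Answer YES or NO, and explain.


Checking each pair (does one codeword prefix another?):
  D='00' vs G='010': no prefix
  D='00' vs C='011': no prefix
  G='010' vs D='00': no prefix
  G='010' vs C='011': no prefix
  C='011' vs D='00': no prefix
  C='011' vs G='010': no prefix
No violation found over all pairs.

YES -- this is a valid prefix code. No codeword is a prefix of any other codeword.


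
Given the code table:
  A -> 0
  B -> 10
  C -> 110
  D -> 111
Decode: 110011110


Decoding:
110 -> C
0 -> A
111 -> D
10 -> B


Result: CADB


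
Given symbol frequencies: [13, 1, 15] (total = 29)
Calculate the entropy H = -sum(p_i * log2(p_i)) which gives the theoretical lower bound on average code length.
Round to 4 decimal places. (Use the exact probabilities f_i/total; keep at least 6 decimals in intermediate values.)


Per-symbol terms -p_i * log2(p_i) with p_i = f_i/29:
  p = 13/29 = 0.448276: log2(p) = -1.157541, -p*log2(p) = 0.518898
  p = 1/29 = 0.034483: log2(p) = -4.857981, -p*log2(p) = 0.167517
  p = 15/29 = 0.517241: log2(p) = -0.951090, -p*log2(p) = 0.491943
H = 0.518898 + 0.167517 + 0.491943 = 1.178358

H = 1.1784 bits/symbol


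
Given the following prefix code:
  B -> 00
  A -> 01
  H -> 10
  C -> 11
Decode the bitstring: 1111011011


Decoding step by step:
Bits 11 -> C
Bits 11 -> C
Bits 01 -> A
Bits 10 -> H
Bits 11 -> C


Decoded message: CCAHC


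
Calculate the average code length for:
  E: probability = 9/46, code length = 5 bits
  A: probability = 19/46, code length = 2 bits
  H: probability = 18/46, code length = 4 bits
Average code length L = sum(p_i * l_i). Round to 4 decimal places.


Weighted contributions p_i * l_i:
  E: (9/46) * 5 = 45/46
  A: (19/46) * 2 = 38/46
  H: (18/46) * 4 = 72/46
Sum = (45 + 38 + 72)/46 = 155/46

L = 155/46 = 3.3696 bits/symbol


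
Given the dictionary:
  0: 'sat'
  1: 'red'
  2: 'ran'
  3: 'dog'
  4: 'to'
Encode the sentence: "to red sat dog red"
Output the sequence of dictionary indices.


Look up each word in the dictionary:
  'to' -> 4
  'red' -> 1
  'sat' -> 0
  'dog' -> 3
  'red' -> 1

Encoded: [4, 1, 0, 3, 1]


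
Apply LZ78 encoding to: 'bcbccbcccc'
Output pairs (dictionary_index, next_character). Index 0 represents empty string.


LZ78 encoding steps:
Dictionary: {0: ''}
Step 1: w='' (idx 0), next='b' -> output (0, 'b'), add 'b' as idx 1
Step 2: w='' (idx 0), next='c' -> output (0, 'c'), add 'c' as idx 2
Step 3: w='b' (idx 1), next='c' -> output (1, 'c'), add 'bc' as idx 3
Step 4: w='c' (idx 2), next='b' -> output (2, 'b'), add 'cb' as idx 4
Step 5: w='c' (idx 2), next='c' -> output (2, 'c'), add 'cc' as idx 5
Step 6: w='cc' (idx 5), end of input -> output (5, '')


Encoded: [(0, 'b'), (0, 'c'), (1, 'c'), (2, 'b'), (2, 'c'), (5, '')]


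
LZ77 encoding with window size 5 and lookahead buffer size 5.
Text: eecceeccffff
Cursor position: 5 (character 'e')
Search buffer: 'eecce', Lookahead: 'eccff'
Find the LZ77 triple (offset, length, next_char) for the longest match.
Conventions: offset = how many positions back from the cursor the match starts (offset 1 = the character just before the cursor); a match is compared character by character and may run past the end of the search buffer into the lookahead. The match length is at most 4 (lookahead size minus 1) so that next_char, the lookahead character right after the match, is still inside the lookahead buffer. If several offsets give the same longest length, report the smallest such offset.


Try each offset into the search buffer:
  offset=1 (pos 4, char 'e'): match length 1
  offset=2 (pos 3, char 'c'): match length 0
  offset=3 (pos 2, char 'c'): match length 0
  offset=4 (pos 1, char 'e'): match length 3
  offset=5 (pos 0, char 'e'): match length 1
Longest match has length 3 at offset 4.
next_char = character at position 5 + 3 = 8 -> 'f'

Best match: offset=4, length=3 (matching 'ecc' starting at position 1)
LZ77 triple: (4, 3, 'f')


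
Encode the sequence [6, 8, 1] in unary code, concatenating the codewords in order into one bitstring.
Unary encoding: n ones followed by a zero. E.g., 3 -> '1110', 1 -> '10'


Encode each number as n ones followed by a terminating 0:
  6 -> 1111110 (7 bits)
  8 -> 111111110 (9 bits)
  1 -> 10 (2 bits)
Total length = 7 + 9 + 2 = 18 bits.

Unary([6, 8, 1]) = 111111011111111010 (18 bits)


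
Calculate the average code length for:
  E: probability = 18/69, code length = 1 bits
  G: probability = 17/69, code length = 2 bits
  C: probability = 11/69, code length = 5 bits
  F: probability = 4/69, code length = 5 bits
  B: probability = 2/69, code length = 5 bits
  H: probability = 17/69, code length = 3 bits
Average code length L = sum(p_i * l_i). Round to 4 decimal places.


Weighted contributions p_i * l_i:
  E: (18/69) * 1 = 18/69
  G: (17/69) * 2 = 34/69
  C: (11/69) * 5 = 55/69
  F: (4/69) * 5 = 20/69
  B: (2/69) * 5 = 10/69
  H: (17/69) * 3 = 51/69
Sum = (18 + 34 + 55 + 20 + 10 + 51)/69 = 188/69

L = 188/69 = 2.7246 bits/symbol


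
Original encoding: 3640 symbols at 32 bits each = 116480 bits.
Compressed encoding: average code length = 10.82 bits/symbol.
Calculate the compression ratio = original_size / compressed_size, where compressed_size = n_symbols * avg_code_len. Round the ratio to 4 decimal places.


original_size = n_symbols * orig_bits = 3640 * 32 = 116480 bits
compressed_size = n_symbols * avg_code_len = 3640 * 10.82 = 39384.8 bits
ratio = original_size / compressed_size = 116480 / 39384.8 = 2.9575

Compression ratio = 2.9575


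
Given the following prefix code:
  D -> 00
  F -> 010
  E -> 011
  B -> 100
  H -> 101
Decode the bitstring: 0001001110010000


Decoding step by step:
Bits 00 -> D
Bits 010 -> F
Bits 011 -> E
Bits 100 -> B
Bits 100 -> B
Bits 00 -> D


Decoded message: DFEBBD


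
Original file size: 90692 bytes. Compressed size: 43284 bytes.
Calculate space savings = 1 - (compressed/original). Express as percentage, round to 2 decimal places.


ratio = compressed/original = 43284/90692 = 0.477264
savings = 1 - ratio = 1 - 0.477264 = 0.522736
as a percentage: 0.522736 * 100 = 52.27%

Space savings = 1 - 43284/90692 = 52.27%


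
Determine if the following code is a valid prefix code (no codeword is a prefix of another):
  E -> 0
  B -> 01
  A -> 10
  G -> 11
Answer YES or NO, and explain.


Checking each pair (does one codeword prefix another?):
  E='0' vs B='01': prefix -- VIOLATION

NO -- this is NOT a valid prefix code. E (0) is a prefix of B (01).


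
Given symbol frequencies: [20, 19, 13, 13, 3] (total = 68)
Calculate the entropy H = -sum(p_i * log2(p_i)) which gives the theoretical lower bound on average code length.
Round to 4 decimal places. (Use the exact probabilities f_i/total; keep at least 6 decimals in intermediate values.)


Per-symbol terms -p_i * log2(p_i) with p_i = f_i/68:
  p = 20/68 = 0.294118: log2(p) = -1.765535, -p*log2(p) = 0.519275
  p = 19/68 = 0.279412: log2(p) = -1.839535, -p*log2(p) = 0.513988
  p = 13/68 = 0.191176: log2(p) = -2.387023, -p*log2(p) = 0.456343
  p = 13/68 = 0.191176: log2(p) = -2.387023, -p*log2(p) = 0.456343
  p = 3/68 = 0.044118: log2(p) = -4.502500, -p*log2(p) = 0.198640
H = 0.519275 + 0.513988 + 0.456343 + 0.456343 + 0.198640 = 2.144589

H = 2.1446 bits/symbol


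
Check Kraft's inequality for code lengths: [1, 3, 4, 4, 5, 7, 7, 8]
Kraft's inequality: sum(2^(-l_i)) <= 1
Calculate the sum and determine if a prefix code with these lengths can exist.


Sum = 2^(-1) + 2^(-3) + 2^(-4) + 2^(-4) + 2^(-5) + 2^(-7) + 2^(-7) + 2^(-8)
    = 0.5 + 0.125 + 0.0625 + 0.0625 + 0.03125 + 0.0078125 + 0.0078125 + 0.00390625
    = 205/256 = 0.80078125
Since 0.80078125 <= 1, Kraft's inequality IS satisfied.
A prefix code with these lengths CAN exist.

Kraft sum = 0.80078125. Satisfied.


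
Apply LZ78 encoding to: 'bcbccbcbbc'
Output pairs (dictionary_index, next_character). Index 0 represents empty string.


LZ78 encoding steps:
Dictionary: {0: ''}
Step 1: w='' (idx 0), next='b' -> output (0, 'b'), add 'b' as idx 1
Step 2: w='' (idx 0), next='c' -> output (0, 'c'), add 'c' as idx 2
Step 3: w='b' (idx 1), next='c' -> output (1, 'c'), add 'bc' as idx 3
Step 4: w='c' (idx 2), next='b' -> output (2, 'b'), add 'cb' as idx 4
Step 5: w='cb' (idx 4), next='b' -> output (4, 'b'), add 'cbb' as idx 5
Step 6: w='c' (idx 2), end of input -> output (2, '')


Encoded: [(0, 'b'), (0, 'c'), (1, 'c'), (2, 'b'), (4, 'b'), (2, '')]


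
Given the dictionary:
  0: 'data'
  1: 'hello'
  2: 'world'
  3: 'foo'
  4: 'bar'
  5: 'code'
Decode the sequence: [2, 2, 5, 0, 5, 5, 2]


Look up each index in the dictionary:
  2 -> 'world'
  2 -> 'world'
  5 -> 'code'
  0 -> 'data'
  5 -> 'code'
  5 -> 'code'
  2 -> 'world'

Decoded: "world world code data code code world"


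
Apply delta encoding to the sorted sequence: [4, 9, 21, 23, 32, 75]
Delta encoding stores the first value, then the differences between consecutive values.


First value: 4
Deltas:
  9 - 4 = 5
  21 - 9 = 12
  23 - 21 = 2
  32 - 23 = 9
  75 - 32 = 43


Delta encoded: [4, 5, 12, 2, 9, 43]


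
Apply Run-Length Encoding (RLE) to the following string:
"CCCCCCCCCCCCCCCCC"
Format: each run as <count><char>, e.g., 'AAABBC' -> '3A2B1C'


Scanning runs left to right:
  i=0: run of 'C' x 17 -> '17C'

RLE = 17C


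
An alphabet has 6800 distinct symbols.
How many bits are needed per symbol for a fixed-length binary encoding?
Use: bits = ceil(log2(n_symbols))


log2(6800) = 12.7313
Bracket: 2^12 = 4096 < 6800 <= 2^13 = 8192
So ceil(log2(6800)) = 13

bits = ceil(log2(6800)) = ceil(12.7313) = 13 bits


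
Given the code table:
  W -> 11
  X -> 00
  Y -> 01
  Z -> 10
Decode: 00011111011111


Decoding:
00 -> X
01 -> Y
11 -> W
11 -> W
01 -> Y
11 -> W
11 -> W


Result: XYWWYWW


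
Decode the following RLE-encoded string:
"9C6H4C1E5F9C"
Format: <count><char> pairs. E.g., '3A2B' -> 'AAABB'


Expanding each <count><char> pair:
  9C -> 'CCCCCCCCC'
  6H -> 'HHHHHH'
  4C -> 'CCCC'
  1E -> 'E'
  5F -> 'FFFFF'
  9C -> 'CCCCCCCCC'

Decoded = CCCCCCCCCHHHHHHCCCCEFFFFFCCCCCCCCC


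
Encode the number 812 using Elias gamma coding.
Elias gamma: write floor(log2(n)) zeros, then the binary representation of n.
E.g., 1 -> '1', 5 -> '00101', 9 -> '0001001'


num_bits = floor(log2(812)) + 1 = 10
leading_zeros = num_bits - 1 = 9
binary(812) = 1100101100

Elias gamma(812) = '000000000' + '1100101100' = 0000000001100101100 (19 bits)


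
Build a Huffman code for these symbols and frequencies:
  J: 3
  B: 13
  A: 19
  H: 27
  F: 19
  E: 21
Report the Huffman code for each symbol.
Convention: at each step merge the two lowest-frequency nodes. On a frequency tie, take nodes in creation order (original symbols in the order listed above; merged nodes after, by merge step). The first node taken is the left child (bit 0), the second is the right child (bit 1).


Huffman tree construction:
Step 1: Merge J(3) + B(13) = 16
Step 2: Merge (J+B)(16) + A(19) = 35
Step 3: Merge F(19) + E(21) = 40
Step 4: Merge H(27) + ((J+B)+A)(35) = 62
Step 5: Merge (F+E)(40) + (H+((J+B)+A))(62) = 102
Read each symbol's code off the tree from the root (left child = 0, right child = 1).

Codes:
  J: 1100 (length 4)
  B: 1101 (length 4)
  A: 111 (length 3)
  H: 10 (length 2)
  F: 00 (length 2)
  E: 01 (length 2)
Average code length: 255/102 = 2.5000 bits/symbol


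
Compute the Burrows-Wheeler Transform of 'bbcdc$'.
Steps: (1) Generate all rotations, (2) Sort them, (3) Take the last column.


Rotations (sorted):
  0: $bbcdc -> last char: c
  1: bbcdc$ -> last char: $
  2: bcdc$b -> last char: b
  3: c$bbcd -> last char: d
  4: cdc$bb -> last char: b
  5: dc$bbc -> last char: c


BWT = c$bdbc


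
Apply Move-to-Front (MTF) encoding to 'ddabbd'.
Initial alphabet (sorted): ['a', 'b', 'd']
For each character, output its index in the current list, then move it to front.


MTF encoding:
'd': index 2 in ['a', 'b', 'd'] -> ['d', 'a', 'b']
'd': index 0 in ['d', 'a', 'b'] -> ['d', 'a', 'b']
'a': index 1 in ['d', 'a', 'b'] -> ['a', 'd', 'b']
'b': index 2 in ['a', 'd', 'b'] -> ['b', 'a', 'd']
'b': index 0 in ['b', 'a', 'd'] -> ['b', 'a', 'd']
'd': index 2 in ['b', 'a', 'd'] -> ['d', 'b', 'a']


Output: [2, 0, 1, 2, 0, 2]


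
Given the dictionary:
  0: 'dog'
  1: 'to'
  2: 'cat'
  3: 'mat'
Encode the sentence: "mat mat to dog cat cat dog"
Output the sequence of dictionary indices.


Look up each word in the dictionary:
  'mat' -> 3
  'mat' -> 3
  'to' -> 1
  'dog' -> 0
  'cat' -> 2
  'cat' -> 2
  'dog' -> 0

Encoded: [3, 3, 1, 0, 2, 2, 0]


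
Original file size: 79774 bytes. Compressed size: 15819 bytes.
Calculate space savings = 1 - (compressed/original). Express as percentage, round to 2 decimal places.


ratio = compressed/original = 15819/79774 = 0.198298
savings = 1 - ratio = 1 - 0.198298 = 0.801702
as a percentage: 0.801702 * 100 = 80.17%

Space savings = 1 - 15819/79774 = 80.17%


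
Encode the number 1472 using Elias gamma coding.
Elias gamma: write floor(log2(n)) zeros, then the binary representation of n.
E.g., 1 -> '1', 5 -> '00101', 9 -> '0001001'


num_bits = floor(log2(1472)) + 1 = 11
leading_zeros = num_bits - 1 = 10
binary(1472) = 10111000000

Elias gamma(1472) = '0000000000' + '10111000000' = 000000000010111000000 (21 bits)


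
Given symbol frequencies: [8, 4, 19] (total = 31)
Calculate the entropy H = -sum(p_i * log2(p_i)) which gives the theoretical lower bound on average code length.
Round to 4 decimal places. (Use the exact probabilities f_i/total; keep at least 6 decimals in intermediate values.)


Per-symbol terms -p_i * log2(p_i) with p_i = f_i/31:
  p = 8/31 = 0.258065: log2(p) = -1.954196, -p*log2(p) = 0.504309
  p = 4/31 = 0.129032: log2(p) = -2.954196, -p*log2(p) = 0.381187
  p = 19/31 = 0.612903: log2(p) = -0.706269, -p*log2(p) = 0.432874
H = 0.504309 + 0.381187 + 0.432874 = 1.318370

H = 1.3184 bits/symbol


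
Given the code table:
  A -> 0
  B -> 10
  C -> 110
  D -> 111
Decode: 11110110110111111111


Decoding:
111 -> D
10 -> B
110 -> C
110 -> C
111 -> D
111 -> D
111 -> D


Result: DBCCDDD


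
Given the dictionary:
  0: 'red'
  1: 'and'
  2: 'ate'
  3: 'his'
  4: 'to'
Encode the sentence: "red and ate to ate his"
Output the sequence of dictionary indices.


Look up each word in the dictionary:
  'red' -> 0
  'and' -> 1
  'ate' -> 2
  'to' -> 4
  'ate' -> 2
  'his' -> 3

Encoded: [0, 1, 2, 4, 2, 3]


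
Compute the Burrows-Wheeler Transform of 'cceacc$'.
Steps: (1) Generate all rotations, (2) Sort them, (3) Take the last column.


Rotations (sorted):
  0: $cceacc -> last char: c
  1: acc$cce -> last char: e
  2: c$cceac -> last char: c
  3: cc$ccea -> last char: a
  4: cceacc$ -> last char: $
  5: ceacc$c -> last char: c
  6: eacc$cc -> last char: c


BWT = ceca$cc


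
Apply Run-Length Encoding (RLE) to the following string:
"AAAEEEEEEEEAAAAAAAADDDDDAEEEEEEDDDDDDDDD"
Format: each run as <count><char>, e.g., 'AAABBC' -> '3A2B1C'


Scanning runs left to right:
  i=0: run of 'A' x 3 -> '3A'
  i=3: run of 'E' x 8 -> '8E'
  i=11: run of 'A' x 8 -> '8A'
  i=19: run of 'D' x 5 -> '5D'
  i=24: run of 'A' x 1 -> '1A'
  i=25: run of 'E' x 6 -> '6E'
  i=31: run of 'D' x 9 -> '9D'

RLE = 3A8E8A5D1A6E9D


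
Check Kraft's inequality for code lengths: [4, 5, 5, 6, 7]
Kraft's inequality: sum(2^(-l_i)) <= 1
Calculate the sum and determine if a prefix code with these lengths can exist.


Sum = 2^(-4) + 2^(-5) + 2^(-5) + 2^(-6) + 2^(-7)
    = 0.0625 + 0.03125 + 0.03125 + 0.015625 + 0.0078125
    = 19/128 = 0.1484375
Since 0.1484375 <= 1, Kraft's inequality IS satisfied.
A prefix code with these lengths CAN exist.

Kraft sum = 0.1484375. Satisfied.


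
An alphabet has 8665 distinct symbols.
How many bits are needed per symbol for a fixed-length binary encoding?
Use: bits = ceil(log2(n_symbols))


log2(8665) = 13.081
Bracket: 2^13 = 8192 < 8665 <= 2^14 = 16384
So ceil(log2(8665)) = 14

bits = ceil(log2(8665)) = ceil(13.081) = 14 bits


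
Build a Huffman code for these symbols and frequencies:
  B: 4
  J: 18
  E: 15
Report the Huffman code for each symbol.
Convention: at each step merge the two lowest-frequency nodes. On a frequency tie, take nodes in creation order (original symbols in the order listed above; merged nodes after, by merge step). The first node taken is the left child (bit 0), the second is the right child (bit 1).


Huffman tree construction:
Step 1: Merge B(4) + E(15) = 19
Step 2: Merge J(18) + (B+E)(19) = 37
Read each symbol's code off the tree from the root (left child = 0, right child = 1).

Codes:
  B: 10 (length 2)
  J: 0 (length 1)
  E: 11 (length 2)
Average code length: 56/37 = 1.5135 bits/symbol


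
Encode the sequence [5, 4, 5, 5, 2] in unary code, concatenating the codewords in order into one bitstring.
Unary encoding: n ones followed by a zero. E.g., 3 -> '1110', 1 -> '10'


Encode each number as n ones followed by a terminating 0:
  5 -> 111110 (6 bits)
  4 -> 11110 (5 bits)
  5 -> 111110 (6 bits)
  5 -> 111110 (6 bits)
  2 -> 110 (3 bits)
Total length = 6 + 5 + 6 + 6 + 3 = 26 bits.

Unary([5, 4, 5, 5, 2]) = 11111011110111110111110110 (26 bits)


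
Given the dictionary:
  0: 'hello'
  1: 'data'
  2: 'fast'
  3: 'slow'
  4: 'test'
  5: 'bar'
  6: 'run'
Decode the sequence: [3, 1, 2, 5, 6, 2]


Look up each index in the dictionary:
  3 -> 'slow'
  1 -> 'data'
  2 -> 'fast'
  5 -> 'bar'
  6 -> 'run'
  2 -> 'fast'

Decoded: "slow data fast bar run fast"


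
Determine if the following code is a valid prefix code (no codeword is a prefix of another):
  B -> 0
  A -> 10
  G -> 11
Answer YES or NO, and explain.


Checking each pair (does one codeword prefix another?):
  B='0' vs A='10': no prefix
  B='0' vs G='11': no prefix
  A='10' vs B='0': no prefix
  A='10' vs G='11': no prefix
  G='11' vs B='0': no prefix
  G='11' vs A='10': no prefix
No violation found over all pairs.

YES -- this is a valid prefix code. No codeword is a prefix of any other codeword.


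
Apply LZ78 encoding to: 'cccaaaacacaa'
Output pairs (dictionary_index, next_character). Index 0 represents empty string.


LZ78 encoding steps:
Dictionary: {0: ''}
Step 1: w='' (idx 0), next='c' -> output (0, 'c'), add 'c' as idx 1
Step 2: w='c' (idx 1), next='c' -> output (1, 'c'), add 'cc' as idx 2
Step 3: w='' (idx 0), next='a' -> output (0, 'a'), add 'a' as idx 3
Step 4: w='a' (idx 3), next='a' -> output (3, 'a'), add 'aa' as idx 4
Step 5: w='a' (idx 3), next='c' -> output (3, 'c'), add 'ac' as idx 5
Step 6: w='ac' (idx 5), next='a' -> output (5, 'a'), add 'aca' as idx 6
Step 7: w='a' (idx 3), end of input -> output (3, '')


Encoded: [(0, 'c'), (1, 'c'), (0, 'a'), (3, 'a'), (3, 'c'), (5, 'a'), (3, '')]


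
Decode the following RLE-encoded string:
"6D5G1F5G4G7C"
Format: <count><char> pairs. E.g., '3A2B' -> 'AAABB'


Expanding each <count><char> pair:
  6D -> 'DDDDDD'
  5G -> 'GGGGG'
  1F -> 'F'
  5G -> 'GGGGG'
  4G -> 'GGGG'
  7C -> 'CCCCCCC'

Decoded = DDDDDDGGGGGFGGGGGGGGGCCCCCCC


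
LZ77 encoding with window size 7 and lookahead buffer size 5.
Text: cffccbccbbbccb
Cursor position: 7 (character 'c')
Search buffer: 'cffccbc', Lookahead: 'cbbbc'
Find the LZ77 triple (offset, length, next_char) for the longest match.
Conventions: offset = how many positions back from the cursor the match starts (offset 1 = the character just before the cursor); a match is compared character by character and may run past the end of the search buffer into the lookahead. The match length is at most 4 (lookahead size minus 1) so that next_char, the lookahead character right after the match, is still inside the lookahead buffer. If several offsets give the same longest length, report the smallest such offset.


Try each offset into the search buffer:
  offset=1 (pos 6, char 'c'): match length 1
  offset=2 (pos 5, char 'b'): match length 0
  offset=3 (pos 4, char 'c'): match length 2
  offset=4 (pos 3, char 'c'): match length 1
  offset=5 (pos 2, char 'f'): match length 0
  offset=6 (pos 1, char 'f'): match length 0
  offset=7 (pos 0, char 'c'): match length 1
Longest match has length 2 at offset 3.
next_char = character at position 7 + 2 = 9 -> 'b'

Best match: offset=3, length=2 (matching 'cb' starting at position 4)
LZ77 triple: (3, 2, 'b')


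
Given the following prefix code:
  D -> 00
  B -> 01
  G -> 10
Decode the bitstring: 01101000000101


Decoding step by step:
Bits 01 -> B
Bits 10 -> G
Bits 10 -> G
Bits 00 -> D
Bits 00 -> D
Bits 01 -> B
Bits 01 -> B


Decoded message: BGGDDBB


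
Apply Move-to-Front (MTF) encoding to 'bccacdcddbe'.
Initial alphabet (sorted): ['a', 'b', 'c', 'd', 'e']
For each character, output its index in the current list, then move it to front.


MTF encoding:
'b': index 1 in ['a', 'b', 'c', 'd', 'e'] -> ['b', 'a', 'c', 'd', 'e']
'c': index 2 in ['b', 'a', 'c', 'd', 'e'] -> ['c', 'b', 'a', 'd', 'e']
'c': index 0 in ['c', 'b', 'a', 'd', 'e'] -> ['c', 'b', 'a', 'd', 'e']
'a': index 2 in ['c', 'b', 'a', 'd', 'e'] -> ['a', 'c', 'b', 'd', 'e']
'c': index 1 in ['a', 'c', 'b', 'd', 'e'] -> ['c', 'a', 'b', 'd', 'e']
'd': index 3 in ['c', 'a', 'b', 'd', 'e'] -> ['d', 'c', 'a', 'b', 'e']
'c': index 1 in ['d', 'c', 'a', 'b', 'e'] -> ['c', 'd', 'a', 'b', 'e']
'd': index 1 in ['c', 'd', 'a', 'b', 'e'] -> ['d', 'c', 'a', 'b', 'e']
'd': index 0 in ['d', 'c', 'a', 'b', 'e'] -> ['d', 'c', 'a', 'b', 'e']
'b': index 3 in ['d', 'c', 'a', 'b', 'e'] -> ['b', 'd', 'c', 'a', 'e']
'e': index 4 in ['b', 'd', 'c', 'a', 'e'] -> ['e', 'b', 'd', 'c', 'a']


Output: [1, 2, 0, 2, 1, 3, 1, 1, 0, 3, 4]


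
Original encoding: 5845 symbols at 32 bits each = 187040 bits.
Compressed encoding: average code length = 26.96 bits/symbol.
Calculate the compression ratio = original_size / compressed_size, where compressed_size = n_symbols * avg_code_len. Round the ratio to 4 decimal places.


original_size = n_symbols * orig_bits = 5845 * 32 = 187040 bits
compressed_size = n_symbols * avg_code_len = 5845 * 26.96 = 157581.2 bits
ratio = original_size / compressed_size = 187040 / 157581.2 = 1.1869

Compression ratio = 1.1869
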